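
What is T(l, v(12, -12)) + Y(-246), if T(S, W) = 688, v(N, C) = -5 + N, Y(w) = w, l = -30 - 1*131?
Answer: 442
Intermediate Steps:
l = -161 (l = -30 - 131 = -161)
T(l, v(12, -12)) + Y(-246) = 688 - 246 = 442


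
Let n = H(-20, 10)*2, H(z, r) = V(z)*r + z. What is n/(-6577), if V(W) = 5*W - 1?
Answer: 2060/6577 ≈ 0.31321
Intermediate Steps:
V(W) = -1 + 5*W
H(z, r) = z + r*(-1 + 5*z) (H(z, r) = (-1 + 5*z)*r + z = r*(-1 + 5*z) + z = z + r*(-1 + 5*z))
n = -2060 (n = (-20 + 10*(-1 + 5*(-20)))*2 = (-20 + 10*(-1 - 100))*2 = (-20 + 10*(-101))*2 = (-20 - 1010)*2 = -1030*2 = -2060)
n/(-6577) = -2060/(-6577) = -2060*(-1/6577) = 2060/6577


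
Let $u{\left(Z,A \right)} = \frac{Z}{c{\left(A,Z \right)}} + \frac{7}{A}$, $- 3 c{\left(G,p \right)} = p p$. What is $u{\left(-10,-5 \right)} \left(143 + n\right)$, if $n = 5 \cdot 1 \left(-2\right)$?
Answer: $- \frac{1463}{10} \approx -146.3$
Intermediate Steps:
$c{\left(G,p \right)} = - \frac{p^{2}}{3}$ ($c{\left(G,p \right)} = - \frac{p p}{3} = - \frac{p^{2}}{3}$)
$n = -10$ ($n = 5 \left(-2\right) = -10$)
$u{\left(Z,A \right)} = - \frac{3}{Z} + \frac{7}{A}$ ($u{\left(Z,A \right)} = \frac{Z}{\left(- \frac{1}{3}\right) Z^{2}} + \frac{7}{A} = Z \left(- \frac{3}{Z^{2}}\right) + \frac{7}{A} = - \frac{3}{Z} + \frac{7}{A}$)
$u{\left(-10,-5 \right)} \left(143 + n\right) = \left(- \frac{3}{-10} + \frac{7}{-5}\right) \left(143 - 10\right) = \left(\left(-3\right) \left(- \frac{1}{10}\right) + 7 \left(- \frac{1}{5}\right)\right) 133 = \left(\frac{3}{10} - \frac{7}{5}\right) 133 = \left(- \frac{11}{10}\right) 133 = - \frac{1463}{10}$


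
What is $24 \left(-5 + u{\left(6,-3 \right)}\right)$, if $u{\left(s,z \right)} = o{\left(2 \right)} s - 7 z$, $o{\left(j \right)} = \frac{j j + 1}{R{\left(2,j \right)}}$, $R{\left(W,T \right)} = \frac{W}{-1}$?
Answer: $24$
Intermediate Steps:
$R{\left(W,T \right)} = - W$ ($R{\left(W,T \right)} = W \left(-1\right) = - W$)
$o{\left(j \right)} = - \frac{1}{2} - \frac{j^{2}}{2}$ ($o{\left(j \right)} = \frac{j j + 1}{\left(-1\right) 2} = \frac{j^{2} + 1}{-2} = \left(1 + j^{2}\right) \left(- \frac{1}{2}\right) = - \frac{1}{2} - \frac{j^{2}}{2}$)
$u{\left(s,z \right)} = - 7 z - \frac{5 s}{2}$ ($u{\left(s,z \right)} = \left(- \frac{1}{2} - \frac{2^{2}}{2}\right) s - 7 z = \left(- \frac{1}{2} - 2\right) s - 7 z = - \frac{5 s}{2} - 7 z = - 7 z - \frac{5 s}{2}$)
$24 \left(-5 + u{\left(6,-3 \right)}\right) = 24 \left(-5 - -6\right) = 24 \left(-5 + \left(21 - 15\right)\right) = 24 \left(-5 + 6\right) = 24 \cdot 1 = 24$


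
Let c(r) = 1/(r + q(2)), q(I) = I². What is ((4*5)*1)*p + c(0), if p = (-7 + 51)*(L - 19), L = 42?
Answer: 80961/4 ≈ 20240.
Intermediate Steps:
p = 1012 (p = (-7 + 51)*(42 - 19) = 44*23 = 1012)
c(r) = 1/(4 + r) (c(r) = 1/(r + 2²) = 1/(r + 4) = 1/(4 + r))
((4*5)*1)*p + c(0) = ((4*5)*1)*1012 + 1/(4 + 0) = (20*1)*1012 + 1/4 = 20*1012 + ¼ = 20240 + ¼ = 80961/4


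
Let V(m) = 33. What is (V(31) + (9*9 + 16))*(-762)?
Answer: -99060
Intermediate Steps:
(V(31) + (9*9 + 16))*(-762) = (33 + (9*9 + 16))*(-762) = (33 + (81 + 16))*(-762) = (33 + 97)*(-762) = 130*(-762) = -99060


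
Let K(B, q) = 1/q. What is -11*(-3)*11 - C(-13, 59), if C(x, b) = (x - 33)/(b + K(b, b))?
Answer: 633340/1741 ≈ 363.78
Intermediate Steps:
C(x, b) = (-33 + x)/(b + 1/b) (C(x, b) = (x - 33)/(b + 1/b) = (-33 + x)/(b + 1/b))
-11*(-3)*11 - C(-13, 59) = -11*(-3)*11 - 59*(-33 - 13)/(1 + 59**2) = 33*11 - 59*(-46)/(1 + 3481) = 363 - 59*(-46)/3482 = 363 - 1*(-1357/1741) = 363 + 1357/1741 = 633340/1741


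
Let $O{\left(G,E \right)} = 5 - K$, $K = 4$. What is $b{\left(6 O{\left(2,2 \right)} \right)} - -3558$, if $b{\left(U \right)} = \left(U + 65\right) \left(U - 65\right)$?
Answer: $-631$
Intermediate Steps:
$O{\left(G,E \right)} = 1$ ($O{\left(G,E \right)} = 5 - 4 = 1$)
$b{\left(U \right)} = \left(-65 + U\right) \left(65 + U\right)$ ($b{\left(U \right)} = \left(65 + U\right) \left(-65 + U\right) = \left(-65 + U\right) \left(65 + U\right)$)
$b{\left(6 O{\left(2,2 \right)} \right)} - -3558 = \left(-4225 + \left(6 \cdot 1\right)^{2}\right) - -3558 = \left(-4225 + 6^{2}\right) + 3558 = \left(-4225 + 36\right) + 3558 = -4189 + 3558 = -631$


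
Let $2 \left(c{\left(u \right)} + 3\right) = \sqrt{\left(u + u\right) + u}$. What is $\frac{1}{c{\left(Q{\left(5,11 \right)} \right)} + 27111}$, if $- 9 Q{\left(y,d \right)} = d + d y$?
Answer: $\frac{54216}{1469687339} - \frac{i \sqrt{22}}{1469687339} \approx 3.6889 \cdot 10^{-5} - 3.1914 \cdot 10^{-9} i$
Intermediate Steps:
$Q{\left(y,d \right)} = - \frac{d}{9} - \frac{d y}{9}$ ($Q{\left(y,d \right)} = - \frac{d + d y}{9} = - \frac{d}{9} - \frac{d y}{9}$)
$c{\left(u \right)} = -3 + \frac{\sqrt{3} \sqrt{u}}{2}$ ($c{\left(u \right)} = -3 + \frac{\sqrt{\left(u + u\right) + u}}{2} = -3 + \frac{\sqrt{2 u + u}}{2} = -3 + \frac{\sqrt{3 u}}{2} = -3 + \frac{\sqrt{3} \sqrt{u}}{2}$)
$\frac{1}{c{\left(Q{\left(5,11 \right)} \right)} + 27111} = \frac{1}{\left(-3 + \frac{\sqrt{3} \sqrt{\left(- \frac{1}{9}\right) 11 \left(1 + 5\right)}}{2}\right) + 27111} = \frac{1}{\left(-3 + \frac{\sqrt{3} \sqrt{\left(- \frac{1}{9}\right) 11 \cdot 6}}{2}\right) + 27111} = \frac{1}{\left(-3 + \frac{\sqrt{3} \sqrt{- \frac{22}{3}}}{2}\right) + 27111} = \frac{1}{\left(-3 + \frac{\sqrt{3} \frac{i \sqrt{66}}{3}}{2}\right) + 27111} = \frac{1}{\left(-3 + \frac{i \sqrt{22}}{2}\right) + 27111} = \frac{1}{27108 + \frac{i \sqrt{22}}{2}}$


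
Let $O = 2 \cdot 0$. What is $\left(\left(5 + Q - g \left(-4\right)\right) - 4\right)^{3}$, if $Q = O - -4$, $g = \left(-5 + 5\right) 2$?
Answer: $1$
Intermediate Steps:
$g = 0$ ($g = 0 \cdot 2 = 0$)
$O = 0$
$Q = 4$ ($Q = 0 - -4 = 0 + 4 = 4$)
$\left(\left(5 + Q - g \left(-4\right)\right) - 4\right)^{3} = \left(\left(5 + 4 \left(-1\right) 0 \left(-4\right)\right) - 4\right)^{3} = \left(\left(5 + 4 \cdot 0 \left(-4\right)\right) - 4\right)^{3} = \left(\left(5 + 4 \cdot 0\right) - 4\right)^{3} = \left(\left(5 + 0\right) - 4\right)^{3} = \left(5 - 4\right)^{3} = 1^{3} = 1$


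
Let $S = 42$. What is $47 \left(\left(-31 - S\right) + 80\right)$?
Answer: $329$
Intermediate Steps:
$47 \left(\left(-31 - S\right) + 80\right) = 47 \left(\left(-31 - 42\right) + 80\right) = 47 \left(-73 + 80\right) = 47 \cdot 7 = 329$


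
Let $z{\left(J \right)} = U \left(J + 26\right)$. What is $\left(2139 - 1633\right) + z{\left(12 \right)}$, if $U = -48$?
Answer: $-1318$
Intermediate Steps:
$z{\left(J \right)} = -1248 - 48 J$ ($z{\left(J \right)} = - 48 \left(J + 26\right) = - 48 \left(26 + J\right) = -1248 - 48 J$)
$\left(2139 - 1633\right) + z{\left(12 \right)} = \left(2139 - 1633\right) - 1824 = 506 - 1824 = -1318$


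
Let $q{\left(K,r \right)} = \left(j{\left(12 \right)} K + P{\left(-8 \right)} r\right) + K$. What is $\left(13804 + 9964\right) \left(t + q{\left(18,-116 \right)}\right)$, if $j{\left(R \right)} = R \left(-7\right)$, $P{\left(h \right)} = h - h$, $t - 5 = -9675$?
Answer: $-265345952$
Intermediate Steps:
$t = -9670$ ($t = 5 - 9675 = -9670$)
$P{\left(h \right)} = 0$
$j{\left(R \right)} = - 7 R$
$q{\left(K,r \right)} = - 83 K$ ($q{\left(K,r \right)} = \left(\left(-7\right) 12 K + 0 r\right) + K = \left(- 84 K + 0\right) + K = - 84 K + K = - 83 K$)
$\left(13804 + 9964\right) \left(t + q{\left(18,-116 \right)}\right) = \left(13804 + 9964\right) \left(-9670 - 1494\right) = 23768 \left(-9670 - 1494\right) = 23768 \left(-11164\right) = -265345952$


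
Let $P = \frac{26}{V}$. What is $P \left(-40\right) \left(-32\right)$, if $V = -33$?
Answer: $- \frac{33280}{33} \approx -1008.5$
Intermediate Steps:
$P = - \frac{26}{33}$ ($P = \frac{26}{-33} = 26 \left(- \frac{1}{33}\right) = - \frac{26}{33} \approx -0.78788$)
$P \left(-40\right) \left(-32\right) = \left(- \frac{26}{33}\right) \left(-40\right) \left(-32\right) = \frac{1040}{33} \left(-32\right) = - \frac{33280}{33}$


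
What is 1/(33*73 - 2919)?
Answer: -1/510 ≈ -0.0019608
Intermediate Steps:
1/(33*73 - 2919) = 1/(2409 - 2919) = 1/(-510) = -1/510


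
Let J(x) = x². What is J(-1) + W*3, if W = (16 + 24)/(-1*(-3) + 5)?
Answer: 16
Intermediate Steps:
W = 5 (W = 40/(3 + 5) = 40/8 = 40*(⅛) = 5)
J(-1) + W*3 = (-1)² + 5*3 = 1 + 15 = 16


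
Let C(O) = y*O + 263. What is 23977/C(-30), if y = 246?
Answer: -23977/7117 ≈ -3.3690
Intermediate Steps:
C(O) = 263 + 246*O (C(O) = 246*O + 263 = 263 + 246*O)
23977/C(-30) = 23977/(263 + 246*(-30)) = 23977/(263 - 7380) = 23977/(-7117) = 23977*(-1/7117) = -23977/7117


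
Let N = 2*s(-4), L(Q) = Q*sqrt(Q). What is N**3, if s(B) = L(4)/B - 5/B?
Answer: -27/8 ≈ -3.3750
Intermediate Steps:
L(Q) = Q**(3/2)
s(B) = 3/B (s(B) = 4**(3/2)/B - 5/B = 8/B - 5/B = 3/B)
N = -3/2 (N = 2*(3/(-4)) = 2*(3*(-1/4)) = 2*(-3/4) = -3/2 ≈ -1.5000)
N**3 = (-3/2)**3 = -27/8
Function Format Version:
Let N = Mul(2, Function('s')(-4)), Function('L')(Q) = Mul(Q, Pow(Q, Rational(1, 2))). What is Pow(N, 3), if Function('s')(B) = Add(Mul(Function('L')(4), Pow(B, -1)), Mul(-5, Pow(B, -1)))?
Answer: Rational(-27, 8) ≈ -3.3750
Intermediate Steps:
Function('L')(Q) = Pow(Q, Rational(3, 2))
Function('s')(B) = Mul(3, Pow(B, -1)) (Function('s')(B) = Add(Mul(Pow(4, Rational(3, 2)), Pow(B, -1)), Mul(-5, Pow(B, -1))) = Add(Mul(8, Pow(B, -1)), Mul(-5, Pow(B, -1))) = Mul(3, Pow(B, -1)))
N = Rational(-3, 2) (N = Mul(2, Mul(3, Pow(-4, -1))) = Mul(2, Mul(3, Rational(-1, 4))) = Mul(2, Rational(-3, 4)) = Rational(-3, 2) ≈ -1.5000)
Pow(N, 3) = Pow(Rational(-3, 2), 3) = Rational(-27, 8)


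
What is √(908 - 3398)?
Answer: I*√2490 ≈ 49.9*I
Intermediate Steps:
√(908 - 3398) = √(-2490) = I*√2490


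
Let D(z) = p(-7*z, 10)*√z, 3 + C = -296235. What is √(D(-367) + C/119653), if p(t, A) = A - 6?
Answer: √(-35445765414 + 57267361636*I*√367)/119653 ≈ 6.0907 + 6.2907*I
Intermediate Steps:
C = -296238 (C = -3 - 296235 = -296238)
p(t, A) = -6 + A
D(z) = 4*√z (D(z) = (-6 + 10)*√z = 4*√z)
√(D(-367) + C/119653) = √(4*√(-367) - 296238/119653) = √(4*(I*√367) - 296238*1/119653) = √(4*I*√367 - 296238/119653) = √(-296238/119653 + 4*I*√367)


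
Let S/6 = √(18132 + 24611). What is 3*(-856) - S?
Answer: -2568 - 6*√42743 ≈ -3808.5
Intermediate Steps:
S = 6*√42743 (S = 6*√(18132 + 24611) = 6*√42743 ≈ 1240.5)
3*(-856) - S = 3*(-856) - 6*√42743 = -2568 - 6*√42743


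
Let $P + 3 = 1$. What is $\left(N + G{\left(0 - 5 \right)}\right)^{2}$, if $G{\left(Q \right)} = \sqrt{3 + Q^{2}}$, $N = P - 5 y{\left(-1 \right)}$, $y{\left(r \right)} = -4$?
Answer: $352 + 72 \sqrt{7} \approx 542.49$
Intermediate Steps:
$P = -2$ ($P = -3 + 1 = -2$)
$N = 18$ ($N = -2 - -20 = -2 + 20 = 18$)
$\left(N + G{\left(0 - 5 \right)}\right)^{2} = \left(18 + \sqrt{3 + \left(0 - 5\right)^{2}}\right)^{2} = \left(18 + \sqrt{3 + \left(-5\right)^{2}}\right)^{2} = \left(18 + \sqrt{3 + 25}\right)^{2} = \left(18 + \sqrt{28}\right)^{2} = \left(18 + 2 \sqrt{7}\right)^{2}$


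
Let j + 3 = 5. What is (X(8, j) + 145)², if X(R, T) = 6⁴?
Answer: 2076481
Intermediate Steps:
j = 2 (j = -3 + 5 = 2)
X(R, T) = 1296
(X(8, j) + 145)² = (1296 + 145)² = 1441² = 2076481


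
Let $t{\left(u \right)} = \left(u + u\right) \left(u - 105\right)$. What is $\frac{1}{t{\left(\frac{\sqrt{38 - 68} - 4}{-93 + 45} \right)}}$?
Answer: $- \frac{576 i}{2516 \sqrt{30} + 10087 i} \approx -0.019921 - 0.027216 i$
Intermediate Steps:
$t{\left(u \right)} = 2 u \left(-105 + u\right)$
$\frac{1}{t{\left(\frac{\sqrt{38 - 68} - 4}{-93 + 45} \right)}} = \frac{1}{2 \frac{\sqrt{38 - 68} - 4}{-93 + 45} \left(-105 + \frac{\sqrt{38 - 68} - 4}{-93 + 45}\right)} = \frac{1}{2 \frac{\sqrt{-30} - 4}{-48} \left(-105 + \frac{\sqrt{-30} - 4}{-48}\right)} = \frac{1}{2 \left(i \sqrt{30} - 4\right) \left(- \frac{1}{48}\right) \left(-105 + \left(i \sqrt{30} - 4\right) \left(- \frac{1}{48}\right)\right)} = \frac{1}{2 \left(-4 + i \sqrt{30}\right) \left(- \frac{1}{48}\right) \left(-105 + \left(-4 + i \sqrt{30}\right) \left(- \frac{1}{48}\right)\right)} = \frac{1}{2 \left(\frac{1}{12} - \frac{i \sqrt{30}}{48}\right) \left(-105 + \left(\frac{1}{12} - \frac{i \sqrt{30}}{48}\right)\right)} = \frac{1}{2 \left(\frac{1}{12} - \frac{i \sqrt{30}}{48}\right) \left(- \frac{1259}{12} - \frac{i \sqrt{30}}{48}\right)} = \frac{1}{2 \left(- \frac{1259}{12} - \frac{i \sqrt{30}}{48}\right) \left(\frac{1}{12} - \frac{i \sqrt{30}}{48}\right)}$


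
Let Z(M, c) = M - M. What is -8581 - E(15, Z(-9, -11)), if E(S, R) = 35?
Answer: -8616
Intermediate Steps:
Z(M, c) = 0
-8581 - E(15, Z(-9, -11)) = -8581 - 1*35 = -8581 - 35 = -8616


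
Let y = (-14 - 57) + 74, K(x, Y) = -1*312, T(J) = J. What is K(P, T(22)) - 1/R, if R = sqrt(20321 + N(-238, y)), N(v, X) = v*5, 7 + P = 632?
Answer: -312 - sqrt(19131)/19131 ≈ -312.01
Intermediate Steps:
P = 625 (P = -7 + 632 = 625)
K(x, Y) = -312
y = 3 (y = -71 + 74 = 3)
N(v, X) = 5*v
R = sqrt(19131) (R = sqrt(20321 + 5*(-238)) = sqrt(20321 - 1190) = sqrt(19131) ≈ 138.31)
K(P, T(22)) - 1/R = -312 - 1/(sqrt(19131)) = -312 - sqrt(19131)/19131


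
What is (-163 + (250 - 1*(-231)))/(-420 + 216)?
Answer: -53/34 ≈ -1.5588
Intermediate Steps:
(-163 + (250 - 1*(-231)))/(-420 + 216) = (-163 + (250 + 231))/(-204) = (-163 + 481)*(-1/204) = 318*(-1/204) = -53/34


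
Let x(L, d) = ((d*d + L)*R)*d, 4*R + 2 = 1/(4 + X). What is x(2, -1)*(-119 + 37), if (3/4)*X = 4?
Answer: -6519/56 ≈ -116.41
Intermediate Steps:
X = 16/3 (X = (4/3)*4 = 16/3 ≈ 5.3333)
R = -53/112 (R = -½ + 1/(4*(4 + 16/3)) = -½ + 1/(4*(28/3)) = -½ + (¼)*(3/28) = -½ + 3/112 = -53/112 ≈ -0.47321)
x(L, d) = d*(-53*L/112 - 53*d²/112) (x(L, d) = ((d*d + L)*(-53/112))*d = ((d² + L)*(-53/112))*d = ((L + d²)*(-53/112))*d = (-53*L/112 - 53*d²/112)*d = d*(-53*L/112 - 53*d²/112))
x(2, -1)*(-119 + 37) = (-53/112*(-1)*(2 + (-1)²))*(-119 + 37) = -53/112*(-1)*(2 + 1)*(-82) = -53/112*(-1)*3*(-82) = (159/112)*(-82) = -6519/56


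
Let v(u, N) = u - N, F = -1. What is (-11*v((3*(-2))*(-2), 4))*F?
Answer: 88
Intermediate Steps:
(-11*v((3*(-2))*(-2), 4))*F = -11*((3*(-2))*(-2) - 1*4)*(-1) = -11*(-6*(-2) - 4)*(-1) = -11*(12 - 4)*(-1) = -11*8*(-1) = -88*(-1) = 88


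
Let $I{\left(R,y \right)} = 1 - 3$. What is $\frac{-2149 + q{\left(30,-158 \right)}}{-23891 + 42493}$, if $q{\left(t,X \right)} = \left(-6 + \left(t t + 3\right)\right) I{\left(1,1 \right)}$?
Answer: $- \frac{3943}{18602} \approx -0.21197$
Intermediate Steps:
$I{\left(R,y \right)} = -2$ ($I{\left(R,y \right)} = 1 - 3 = -2$)
$q{\left(t,X \right)} = 6 - 2 t^{2}$ ($q{\left(t,X \right)} = \left(-6 + \left(t t + 3\right)\right) \left(-2\right) = \left(-6 + \left(t^{2} + 3\right)\right) \left(-2\right) = \left(-6 + \left(3 + t^{2}\right)\right) \left(-2\right) = \left(-3 + t^{2}\right) \left(-2\right) = 6 - 2 t^{2}$)
$\frac{-2149 + q{\left(30,-158 \right)}}{-23891 + 42493} = \frac{-2149 + \left(6 - 2 \cdot 30^{2}\right)}{-23891 + 42493} = \frac{-2149 + \left(6 - 1800\right)}{18602} = \left(-2149 + \left(6 - 1800\right)\right) \frac{1}{18602} = \left(-2149 - 1794\right) \frac{1}{18602} = \left(-3943\right) \frac{1}{18602} = - \frac{3943}{18602}$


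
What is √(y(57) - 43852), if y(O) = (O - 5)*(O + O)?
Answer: 2*I*√9481 ≈ 194.74*I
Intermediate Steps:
y(O) = 2*O*(-5 + O) (y(O) = (-5 + O)*(2*O) = 2*O*(-5 + O))
√(y(57) - 43852) = √(2*57*(-5 + 57) - 43852) = √(2*57*52 - 43852) = √(5928 - 43852) = √(-37924) = 2*I*√9481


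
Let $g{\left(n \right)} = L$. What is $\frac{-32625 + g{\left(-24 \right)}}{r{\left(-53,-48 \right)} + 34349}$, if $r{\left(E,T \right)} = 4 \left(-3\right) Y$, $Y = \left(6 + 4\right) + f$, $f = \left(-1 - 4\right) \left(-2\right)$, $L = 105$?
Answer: $- \frac{32520}{34109} \approx -0.95341$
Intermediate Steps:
$g{\left(n \right)} = 105$
$f = 10$ ($f = \left(-5\right) \left(-2\right) = 10$)
$Y = 20$ ($Y = \left(6 + 4\right) + 10 = 10 + 10 = 20$)
$r{\left(E,T \right)} = -240$ ($r{\left(E,T \right)} = 4 \left(-3\right) 20 = \left(-12\right) 20 = -240$)
$\frac{-32625 + g{\left(-24 \right)}}{r{\left(-53,-48 \right)} + 34349} = \frac{-32625 + 105}{-240 + 34349} = - \frac{32520}{34109}$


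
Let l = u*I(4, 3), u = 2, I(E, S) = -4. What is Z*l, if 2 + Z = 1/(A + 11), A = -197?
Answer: 1492/93 ≈ 16.043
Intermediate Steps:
Z = -373/186 (Z = -2 + 1/(-197 + 11) = -2 + 1/(-186) = -2 - 1/186 = -373/186 ≈ -2.0054)
l = -8 (l = 2*(-4) = -8)
Z*l = -373/186*(-8) = 1492/93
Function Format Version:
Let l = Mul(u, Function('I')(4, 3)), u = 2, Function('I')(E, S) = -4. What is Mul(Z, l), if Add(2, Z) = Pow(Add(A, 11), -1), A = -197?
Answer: Rational(1492, 93) ≈ 16.043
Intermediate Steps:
Z = Rational(-373, 186) (Z = Add(-2, Pow(Add(-197, 11), -1)) = Add(-2, Pow(-186, -1)) = Add(-2, Rational(-1, 186)) = Rational(-373, 186) ≈ -2.0054)
l = -8 (l = Mul(2, -4) = -8)
Mul(Z, l) = Mul(Rational(-373, 186), -8) = Rational(1492, 93)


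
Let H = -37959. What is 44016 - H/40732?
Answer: 1792897671/40732 ≈ 44017.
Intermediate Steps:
44016 - H/40732 = 44016 - (-37959)/40732 = 44016 - 1*(-37959/40732) = 44016 + 37959/40732 = 1792897671/40732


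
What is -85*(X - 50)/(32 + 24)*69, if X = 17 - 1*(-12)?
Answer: 17595/8 ≈ 2199.4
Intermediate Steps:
X = 29 (X = 17 + 12 = 29)
-85*(X - 50)/(32 + 24)*69 = -85*(29 - 50)/(32 + 24)*69 = -(-1785)/56*69 = -85*(-3/8)*69 = (255/8)*69 = 17595/8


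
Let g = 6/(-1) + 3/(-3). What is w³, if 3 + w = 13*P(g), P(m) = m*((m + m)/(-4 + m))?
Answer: -2232681443/1331 ≈ -1.6774e+6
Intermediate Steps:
g = -7 (g = 6*(-1) + 3*(-⅓) = -6 - 1 = -7)
P(m) = 2*m²/(-4 + m) (P(m) = m*((2*m)/(-4 + m)) = m*(2*m/(-4 + m)) = 2*m²/(-4 + m))
w = -1307/11 (w = -3 + 13*(2*(-7)²/(-4 - 7)) = -3 + 13*(2*49/(-11)) = -3 + 13*(2*49*(-1/11)) = -3 + 13*(-98/11) = -3 - 1274/11 = -1307/11 ≈ -118.82)
w³ = (-1307/11)³ = -2232681443/1331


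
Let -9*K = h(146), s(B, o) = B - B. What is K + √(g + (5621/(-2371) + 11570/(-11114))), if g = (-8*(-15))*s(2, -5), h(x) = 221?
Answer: -221/9 + 2*I*√148068355782351/13175647 ≈ -24.556 + 1.8471*I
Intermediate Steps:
s(B, o) = 0
K = -221/9 (K = -⅑*221 = -221/9 ≈ -24.556)
g = 0 (g = -8*(-15)*0 = 120*0 = 0)
K + √(g + (5621/(-2371) + 11570/(-11114))) = -221/9 + √(0 + (5621/(-2371) + 11570/(-11114))) = -221/9 + √(0 + (5621*(-1/2371) + 11570*(-1/11114))) = -221/9 + √(0 + (-5621/2371 - 5785/5557)) = -221/9 + √(0 - 44952132/13175647) = -221/9 + √(-44952132/13175647) = -221/9 + 2*I*√148068355782351/13175647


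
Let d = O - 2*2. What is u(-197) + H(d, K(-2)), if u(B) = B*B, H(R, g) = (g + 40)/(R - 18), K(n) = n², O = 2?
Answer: 194034/5 ≈ 38807.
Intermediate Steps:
d = -2 (d = 2 - 2*2 = 2 - 4 = -2)
H(R, g) = (40 + g)/(-18 + R)
u(B) = B²
u(-197) + H(d, K(-2)) = (-197)² + (40 + (-2)²)/(-18 - 2) = 38809 + (40 + 4)/(-20) = 38809 - 1/20*44 = 38809 - 11/5 = 194034/5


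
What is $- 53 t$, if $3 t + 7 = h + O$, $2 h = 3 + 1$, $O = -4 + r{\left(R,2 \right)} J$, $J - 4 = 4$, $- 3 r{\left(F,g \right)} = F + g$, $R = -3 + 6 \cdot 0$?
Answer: $\frac{1007}{9} \approx 111.89$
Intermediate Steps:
$R = -3$ ($R = -3 + 0 = -3$)
$r{\left(F,g \right)} = - \frac{F}{3} - \frac{g}{3}$ ($r{\left(F,g \right)} = - \frac{F + g}{3} = - \frac{F}{3} - \frac{g}{3}$)
$J = 8$ ($J = 4 + 4 = 8$)
$O = - \frac{4}{3}$ ($O = -4 + \left(\left(- \frac{1}{3}\right) \left(-3\right) - \frac{2}{3}\right) 8 = -4 + \left(1 - \frac{2}{3}\right) 8 = -4 + \frac{1}{3} \cdot 8 = -4 + \frac{8}{3} = - \frac{4}{3} \approx -1.3333$)
$h = 2$ ($h = \frac{3 + 1}{2} = \frac{1}{2} \cdot 4 = 2$)
$t = - \frac{19}{9}$ ($t = - \frac{7}{3} + \frac{2 - \frac{4}{3}}{3} = - \frac{7}{3} + \frac{1}{3} \cdot \frac{2}{3} = - \frac{7}{3} + \frac{2}{9} = - \frac{19}{9} \approx -2.1111$)
$- 53 t = \left(-53\right) \left(- \frac{19}{9}\right) = \frac{1007}{9}$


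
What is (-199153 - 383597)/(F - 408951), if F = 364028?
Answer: 582750/44923 ≈ 12.972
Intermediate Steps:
(-199153 - 383597)/(F - 408951) = (-199153 - 383597)/(364028 - 408951) = -582750/(-44923) = -582750*(-1/44923) = 582750/44923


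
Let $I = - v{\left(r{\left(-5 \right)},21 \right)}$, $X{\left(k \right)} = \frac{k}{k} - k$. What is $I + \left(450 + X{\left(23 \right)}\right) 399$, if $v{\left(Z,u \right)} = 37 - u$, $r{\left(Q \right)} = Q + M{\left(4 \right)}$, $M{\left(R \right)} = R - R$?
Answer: $170756$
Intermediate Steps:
$M{\left(R \right)} = 0$
$r{\left(Q \right)} = Q$ ($r{\left(Q \right)} = Q + 0 = Q$)
$X{\left(k \right)} = 1 - k$
$I = -16$ ($I = - (37 - 21) = \left(-1\right) 16 = -16$)
$I + \left(450 + X{\left(23 \right)}\right) 399 = -16 + \left(450 + \left(1 - 23\right)\right) 399 = -16 + \left(450 - 22\right) 399 = -16 + 428 \cdot 399 = -16 + 170772 = 170756$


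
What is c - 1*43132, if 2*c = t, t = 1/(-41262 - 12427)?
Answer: -4631427897/107378 ≈ -43132.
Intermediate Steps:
t = -1/53689 (t = 1/(-53689) = -1/53689 ≈ -1.8626e-5)
c = -1/107378 (c = (½)*(-1/53689) = -1/107378 ≈ -9.3129e-6)
c - 1*43132 = -1/107378 - 1*43132 = -1/107378 - 43132 = -4631427897/107378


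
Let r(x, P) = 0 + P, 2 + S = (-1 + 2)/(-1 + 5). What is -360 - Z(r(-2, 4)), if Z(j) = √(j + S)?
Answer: -723/2 ≈ -361.50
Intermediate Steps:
S = -7/4 (S = -2 + (-1 + 2)/(-1 + 5) = -2 + 1/4 = -2 + 1*(¼) = -2 + ¼ = -7/4 ≈ -1.7500)
r(x, P) = P
Z(j) = √(-7/4 + j) (Z(j) = √(j - 7/4) = √(-7/4 + j))
-360 - Z(r(-2, 4)) = -360 - √(-7 + 4*4)/2 = -360 - √(-7 + 16)/2 = -360 - √9/2 = -360 - 3/2 = -723/2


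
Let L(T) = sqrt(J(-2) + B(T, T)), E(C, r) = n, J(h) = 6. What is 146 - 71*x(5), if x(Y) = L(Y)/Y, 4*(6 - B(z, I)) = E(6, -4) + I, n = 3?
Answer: 146 - 71*sqrt(10)/5 ≈ 101.10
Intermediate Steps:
E(C, r) = 3
B(z, I) = 21/4 - I/4 (B(z, I) = 6 - (3 + I)/4 = 6 + (-3/4 - I/4) = 21/4 - I/4)
L(T) = sqrt(45/4 - T/4) (L(T) = sqrt(6 + (21/4 - T/4)) = sqrt(45/4 - T/4))
x(Y) = sqrt(45 - Y)/(2*Y) (x(Y) = (sqrt(45 - Y)/2)/Y = sqrt(45 - Y)/(2*Y))
146 - 71*x(5) = 146 - 71*sqrt(45 - 1*5)/(2*5) = 146 - 71*sqrt(45 - 5)/(2*5) = 146 - 71*sqrt(40)/(2*5) = 146 - 71*2*sqrt(10)/(2*5) = 146 - 71*sqrt(10)/5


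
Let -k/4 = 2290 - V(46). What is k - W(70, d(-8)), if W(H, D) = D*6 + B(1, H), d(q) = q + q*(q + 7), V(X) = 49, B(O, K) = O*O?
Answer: -8965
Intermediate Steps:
B(O, K) = O²
d(q) = q + q*(7 + q)
W(H, D) = 1 + 6*D (W(H, D) = D*6 + 1² = 6*D + 1 = 1 + 6*D)
k = -8964 (k = -4*(2290 - 1*49) = -4*(2290 - 49) = -4*2241 = -8964)
k - W(70, d(-8)) = -8964 - (1 + 6*(-8*(8 - 8))) = -8964 - (1 + 6*(-8*0)) = -8964 - (1 + 6*0) = -8964 - (1 + 0) = -8964 - 1*1 = -8964 - 1 = -8965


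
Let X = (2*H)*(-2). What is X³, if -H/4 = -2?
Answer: -32768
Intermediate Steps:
H = 8 (H = -4*(-2) = 8)
X = -32 (X = (2*8)*(-2) = 16*(-2) = -32)
X³ = (-32)³ = -32768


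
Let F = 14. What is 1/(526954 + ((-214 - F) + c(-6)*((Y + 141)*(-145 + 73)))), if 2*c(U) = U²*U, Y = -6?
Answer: 1/1576486 ≈ 6.3432e-7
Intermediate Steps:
c(U) = U³/2 (c(U) = (U²*U)/2 = U³/2)
1/(526954 + ((-214 - F) + c(-6)*((Y + 141)*(-145 + 73)))) = 1/(526954 + ((-214 - 1*14) + ((½)*(-6)³)*((-6 + 141)*(-145 + 73)))) = 1/(526954 + ((-214 - 14) + ((½)*(-216))*(135*(-72)))) = 1/(526954 + (-228 - 108*(-9720))) = 1/(526954 + (-228 + 1049760)) = 1/(526954 + 1049532) = 1/1576486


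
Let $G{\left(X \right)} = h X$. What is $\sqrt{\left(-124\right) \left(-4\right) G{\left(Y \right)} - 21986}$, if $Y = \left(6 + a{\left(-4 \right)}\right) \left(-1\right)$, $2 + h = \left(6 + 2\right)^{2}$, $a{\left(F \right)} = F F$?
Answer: $i \sqrt{698530} \approx 835.78 i$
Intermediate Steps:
$a{\left(F \right)} = F^{2}$
$h = 62$ ($h = -2 + \left(6 + 2\right)^{2} = -2 + 8^{2} = -2 + 64 = 62$)
$Y = -22$ ($Y = \left(6 + \left(-4\right)^{2}\right) \left(-1\right) = \left(6 + 16\right) \left(-1\right) = 22 \left(-1\right) = -22$)
$G{\left(X \right)} = 62 X$
$\sqrt{\left(-124\right) \left(-4\right) G{\left(Y \right)} - 21986} = \sqrt{\left(-124\right) \left(-4\right) 62 \left(-22\right) - 21986} = \sqrt{496 \left(-1364\right) - 21986} = \sqrt{-676544 - 21986} = \sqrt{-698530} = i \sqrt{698530}$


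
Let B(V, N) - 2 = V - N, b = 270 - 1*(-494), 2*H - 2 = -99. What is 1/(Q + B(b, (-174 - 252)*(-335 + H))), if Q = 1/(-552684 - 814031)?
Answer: -1366715/222234692576 ≈ -6.1499e-6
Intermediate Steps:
H = -97/2 (H = 1 + (½)*(-99) = 1 - 99/2 = -97/2 ≈ -48.500)
Q = -1/1366715 (Q = 1/(-1366715) = -1/1366715 ≈ -7.3168e-7)
b = 764 (b = 270 + 494 = 764)
B(V, N) = 2 + V - N (B(V, N) = 2 + (V - N) = 2 + V - N)
1/(Q + B(b, (-174 - 252)*(-335 + H))) = 1/(-1/1366715 + (2 + 764 - (-174 - 252)*(-335 - 97/2))) = 1/(-1/1366715 + (2 + 764 - (-426)*(-767)/2)) = 1/(-1/1366715 + (2 + 764 - 1*163371)) = 1/(-1/1366715 + (2 + 764 - 163371)) = 1/(-1/1366715 - 162605) = 1/(-222234692576/1366715) = -1366715/222234692576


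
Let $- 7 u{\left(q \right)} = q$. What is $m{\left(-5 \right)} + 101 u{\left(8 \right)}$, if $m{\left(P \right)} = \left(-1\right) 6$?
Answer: $- \frac{850}{7} \approx -121.43$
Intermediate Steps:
$u{\left(q \right)} = - \frac{q}{7}$
$m{\left(P \right)} = -6$
$m{\left(-5 \right)} + 101 u{\left(8 \right)} = -6 + 101 \left(\left(- \frac{1}{7}\right) 8\right) = -6 + 101 \left(- \frac{8}{7}\right) = -6 - \frac{808}{7} = - \frac{850}{7}$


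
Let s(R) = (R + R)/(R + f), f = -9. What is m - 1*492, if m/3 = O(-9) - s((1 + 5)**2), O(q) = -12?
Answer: -536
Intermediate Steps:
s(R) = 2*R/(-9 + R) (s(R) = (R + R)/(R - 9) = (2*R)/(-9 + R) = 2*R/(-9 + R))
m = -44 (m = 3*(-12 - 2*(1 + 5)**2/(-9 + (1 + 5)**2)) = 3*(-12 - 2*6**2/(-9 + 6**2)) = 3*(-12 - 2*36/(-9 + 36)) = 3*(-12 - 2*36/27) = 3*(-12 - 1*8/3) = 3*(-12 - 8/3) = 3*(-44/3) = -44)
m - 1*492 = -44 - 1*492 = -44 - 492 = -536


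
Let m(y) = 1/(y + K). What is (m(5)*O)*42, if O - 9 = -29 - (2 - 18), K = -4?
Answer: -168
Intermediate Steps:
O = -4 (O = 9 + (-29 - (2 - 18)) = 9 + (-29 - 1*(-16)) = 9 + (-29 + 16) = 9 - 13 = -4)
m(y) = 1/(-4 + y) (m(y) = 1/(y - 4) = 1/(-4 + y))
(m(5)*O)*42 = (-4/(-4 + 5))*42 = (-4/1)*42 = (1*(-4))*42 = -4*42 = -168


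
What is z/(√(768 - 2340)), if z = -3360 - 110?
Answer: 1735*I*√393/393 ≈ 87.519*I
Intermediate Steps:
z = -3470
z/(√(768 - 2340)) = -3470/√(768 - 2340) = -3470*(-I*√393/786) = -(-1735)*I*√393/393 = 1735*I*√393/393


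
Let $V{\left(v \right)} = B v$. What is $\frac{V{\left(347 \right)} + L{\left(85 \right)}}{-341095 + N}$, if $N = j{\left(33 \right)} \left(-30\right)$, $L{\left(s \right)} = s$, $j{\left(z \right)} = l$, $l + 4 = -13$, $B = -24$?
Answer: $\frac{8243}{340585} \approx 0.024202$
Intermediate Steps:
$l = -17$ ($l = -4 - 13 = -17$)
$j{\left(z \right)} = -17$
$N = 510$ ($N = \left(-17\right) \left(-30\right) = 510$)
$V{\left(v \right)} = - 24 v$
$\frac{V{\left(347 \right)} + L{\left(85 \right)}}{-341095 + N} = \frac{\left(-24\right) 347 + 85}{-341095 + 510} = \frac{-8328 + 85}{-340585} = \left(-8243\right) \left(- \frac{1}{340585}\right) = \frac{8243}{340585}$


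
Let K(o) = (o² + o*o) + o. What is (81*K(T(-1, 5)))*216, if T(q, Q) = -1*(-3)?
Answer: 367416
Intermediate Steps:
T(q, Q) = 3
K(o) = o + 2*o² (K(o) = (o² + o²) + o = 2*o² + o = o + 2*o²)
(81*K(T(-1, 5)))*216 = (81*(3*(1 + 2*3)))*216 = (81*(3*(1 + 6)))*216 = (81*(3*7))*216 = (81*21)*216 = 1701*216 = 367416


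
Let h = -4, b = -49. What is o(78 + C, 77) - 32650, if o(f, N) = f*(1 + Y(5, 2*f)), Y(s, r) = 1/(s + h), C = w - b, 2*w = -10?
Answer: -32406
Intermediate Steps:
w = -5 (w = (½)*(-10) = -5)
C = 44 (C = -5 - 1*(-49) = -5 + 49 = 44)
Y(s, r) = 1/(-4 + s) (Y(s, r) = 1/(s - 4) = 1/(-4 + s))
o(f, N) = 2*f (o(f, N) = f*(1 + 1/(-4 + 5)) = f*(1 + 1/1) = f*(1 + 1) = f*2 = 2*f)
o(78 + C, 77) - 32650 = 2*(78 + 44) - 32650 = 2*122 - 32650 = 244 - 32650 = -32406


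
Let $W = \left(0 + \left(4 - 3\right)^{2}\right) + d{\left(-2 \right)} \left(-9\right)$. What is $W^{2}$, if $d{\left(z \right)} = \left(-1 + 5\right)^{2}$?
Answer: $20449$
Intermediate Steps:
$d{\left(z \right)} = 16$ ($d{\left(z \right)} = 4^{2} = 16$)
$W = -143$ ($W = \left(0 + \left(4 - 3\right)^{2}\right) + 16 \left(-9\right) = \left(0 + 1^{2}\right) - 144 = \left(0 + 1\right) - 144 = 1 - 144 = -143$)
$W^{2} = \left(-143\right)^{2} = 20449$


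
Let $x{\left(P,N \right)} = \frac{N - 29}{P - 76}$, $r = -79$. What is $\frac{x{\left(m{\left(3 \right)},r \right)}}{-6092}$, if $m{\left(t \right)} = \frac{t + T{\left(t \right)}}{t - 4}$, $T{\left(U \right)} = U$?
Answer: $- \frac{27}{124886} \approx -0.0002162$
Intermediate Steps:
$m{\left(t \right)} = \frac{2 t}{-4 + t}$ ($m{\left(t \right)} = \frac{t + t}{t - 4} = \frac{2 t}{-4 + t}$)
$x{\left(P,N \right)} = \frac{-29 + N}{-76 + P}$
$\frac{x{\left(m{\left(3 \right)},r \right)}}{-6092} = \frac{\frac{1}{-76 + 2 \cdot 3 \frac{1}{-4 + 3}} \left(-29 - 79\right)}{-6092} = \frac{1}{-76 + 2 \cdot 3 \frac{1}{-1}} \left(-108\right) \left(- \frac{1}{6092}\right) = \frac{1}{-76 + 2 \cdot 3 \left(-1\right)} \left(-108\right) \left(- \frac{1}{6092}\right) = \frac{1}{-76 - 6} \left(-108\right) \left(- \frac{1}{6092}\right) = \frac{1}{-82} \left(-108\right) \left(- \frac{1}{6092}\right) = \left(- \frac{1}{82}\right) \left(-108\right) \left(- \frac{1}{6092}\right) = \frac{54}{41} \left(- \frac{1}{6092}\right) = - \frac{27}{124886}$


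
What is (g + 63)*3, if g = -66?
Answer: -9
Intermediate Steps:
(g + 63)*3 = (-66 + 63)*3 = -3*3 = -9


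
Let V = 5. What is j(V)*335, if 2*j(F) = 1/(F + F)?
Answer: 67/4 ≈ 16.750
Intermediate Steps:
j(F) = 1/(4*F) (j(F) = 1/(2*(F + F)) = 1/(2*((2*F))) = (1/(2*F))/2 = 1/(4*F))
j(V)*335 = ((¼)/5)*335 = ((¼)*(⅕))*335 = (1/20)*335 = 67/4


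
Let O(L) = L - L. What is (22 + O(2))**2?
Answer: 484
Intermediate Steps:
O(L) = 0
(22 + O(2))**2 = (22 + 0)**2 = 22**2 = 484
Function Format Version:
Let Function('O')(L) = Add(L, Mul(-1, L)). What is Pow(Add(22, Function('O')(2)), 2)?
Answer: 484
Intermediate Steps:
Function('O')(L) = 0
Pow(Add(22, Function('O')(2)), 2) = Pow(Add(22, 0), 2) = Pow(22, 2) = 484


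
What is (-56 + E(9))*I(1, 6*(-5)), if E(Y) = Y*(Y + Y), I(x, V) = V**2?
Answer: 95400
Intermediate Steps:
E(Y) = 2*Y**2 (E(Y) = Y*(2*Y) = 2*Y**2)
(-56 + E(9))*I(1, 6*(-5)) = (-56 + 2*9**2)*(6*(-5))**2 = (-56 + 2*81)*(-30)**2 = (-56 + 162)*900 = 106*900 = 95400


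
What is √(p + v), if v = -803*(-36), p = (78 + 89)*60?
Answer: 4*√2433 ≈ 197.30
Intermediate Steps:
p = 10020 (p = 167*60 = 10020)
v = 28908
√(p + v) = √(10020 + 28908) = √38928 = 4*√2433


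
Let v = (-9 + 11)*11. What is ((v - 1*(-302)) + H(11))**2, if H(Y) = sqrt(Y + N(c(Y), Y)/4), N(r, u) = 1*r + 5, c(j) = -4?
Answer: 419949/4 + 972*sqrt(5) ≈ 1.0716e+5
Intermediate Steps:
v = 22 (v = 2*11 = 22)
N(r, u) = 5 + r (N(r, u) = r + 5 = 5 + r)
H(Y) = sqrt(1/4 + Y) (H(Y) = sqrt(Y + (5 - 4)/4) = sqrt(Y + 1*(1/4)) = sqrt(Y + 1/4) = sqrt(1/4 + Y))
((v - 1*(-302)) + H(11))**2 = ((22 - 1*(-302)) + sqrt(1 + 4*11)/2)**2 = ((22 + 302) + sqrt(1 + 44)/2)**2 = (324 + sqrt(45)/2)**2 = (324 + (3*sqrt(5))/2)**2 = (324 + 3*sqrt(5)/2)**2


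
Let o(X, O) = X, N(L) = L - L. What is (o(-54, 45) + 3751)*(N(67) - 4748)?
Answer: -17553356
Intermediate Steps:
N(L) = 0
(o(-54, 45) + 3751)*(N(67) - 4748) = (-54 + 3751)*(0 - 4748) = 3697*(-4748) = -17553356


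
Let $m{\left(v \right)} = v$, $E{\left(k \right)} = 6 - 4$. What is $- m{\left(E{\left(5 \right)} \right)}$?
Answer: $-2$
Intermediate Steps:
$E{\left(k \right)} = 2$ ($E{\left(k \right)} = 6 - 4 = 2$)
$- m{\left(E{\left(5 \right)} \right)} = \left(-1\right) 2 = -2$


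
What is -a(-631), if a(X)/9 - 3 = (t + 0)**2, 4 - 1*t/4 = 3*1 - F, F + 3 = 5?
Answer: -1323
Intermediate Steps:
F = 2 (F = -3 + 5 = 2)
t = 12 (t = 16 - 4*(3*1 - 1*2) = 16 - 4*(3 - 2) = 16 - 4*1 = 16 - 4 = 12)
a(X) = 1323 (a(X) = 27 + 9*(12 + 0)**2 = 27 + 9*12**2 = 27 + 9*144 = 27 + 1296 = 1323)
-a(-631) = -1*1323 = -1323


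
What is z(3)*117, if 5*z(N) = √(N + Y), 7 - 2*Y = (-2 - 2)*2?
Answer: 117*√42/10 ≈ 75.825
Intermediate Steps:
Y = 15/2 (Y = 7/2 - (-2 - 2)*2/2 = 7/2 - (-2)*2 = 7/2 - ½*(-8) = 7/2 + 4 = 15/2 ≈ 7.5000)
z(N) = √(15/2 + N)/5 (z(N) = √(N + 15/2)/5 = √(15/2 + N)/5)
z(3)*117 = (√(30 + 4*3)/10)*117 = (√(30 + 12)/10)*117 = (√42/10)*117 = 117*√42/10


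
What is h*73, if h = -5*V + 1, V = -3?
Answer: 1168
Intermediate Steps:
h = 16 (h = -5*(-3) + 1 = 15 + 1 = 16)
h*73 = 16*73 = 1168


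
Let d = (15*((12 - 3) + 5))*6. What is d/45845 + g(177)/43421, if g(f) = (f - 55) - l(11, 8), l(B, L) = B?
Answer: 11959851/398127149 ≈ 0.030040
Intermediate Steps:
g(f) = -66 + f (g(f) = (f - 55) - 1*11 = (-55 + f) - 11 = -66 + f)
d = 1260 (d = (15*(9 + 5))*6 = (15*14)*6 = 210*6 = 1260)
d/45845 + g(177)/43421 = 1260/45845 + (-66 + 177)/43421 = 1260*(1/45845) + 111*(1/43421) = 252/9169 + 111/43421 = 11959851/398127149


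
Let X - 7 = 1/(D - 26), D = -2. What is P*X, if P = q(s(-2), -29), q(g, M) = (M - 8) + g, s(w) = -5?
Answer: -585/2 ≈ -292.50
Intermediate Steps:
q(g, M) = -8 + M + g (q(g, M) = (-8 + M) + g = -8 + M + g)
P = -42 (P = -8 - 29 - 5 = -42)
X = 195/28 (X = 7 + 1/(-2 - 26) = 7 + 1/(-28) = 7 - 1/28 = 195/28 ≈ 6.9643)
P*X = -42*195/28 = -585/2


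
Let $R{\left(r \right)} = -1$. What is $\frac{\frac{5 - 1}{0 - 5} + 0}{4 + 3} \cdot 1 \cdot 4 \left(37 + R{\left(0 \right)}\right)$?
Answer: $- \frac{576}{35} \approx -16.457$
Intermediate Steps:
$\frac{\frac{5 - 1}{0 - 5} + 0}{4 + 3} \cdot 1 \cdot 4 \left(37 + R{\left(0 \right)}\right) = \frac{\frac{5 - 1}{0 - 5} + 0}{4 + 3} \cdot 1 \cdot 4 \left(37 - 1\right) = \frac{\frac{5 + \left(-2 + 1\right)}{-5} + 0}{7} \cdot 1 \cdot 4 \cdot 36 = \left(\left(5 - 1\right) \left(- \frac{1}{5}\right) + 0\right) \frac{1}{7} \cdot 1 \cdot 4 \cdot 36 = \left(4 \left(- \frac{1}{5}\right) + 0\right) \frac{1}{7} \cdot 1 \cdot 4 \cdot 36 = \left(- \frac{4}{5} + 0\right) \frac{1}{7} \cdot 1 \cdot 4 \cdot 36 = \left(- \frac{4}{5}\right) \frac{1}{7} \cdot 1 \cdot 4 \cdot 36 = \left(- \frac{4}{35}\right) 1 \cdot 4 \cdot 36 = \left(- \frac{4}{35}\right) 4 \cdot 36 = \left(- \frac{16}{35}\right) 36 = - \frac{576}{35}$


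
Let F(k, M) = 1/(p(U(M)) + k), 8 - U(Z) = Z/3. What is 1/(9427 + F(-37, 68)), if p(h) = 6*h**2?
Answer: 3761/35454950 ≈ 0.00010608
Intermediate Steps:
U(Z) = 8 - Z/3
F(k, M) = 1/(k + 6*(8 - M/3)**2) (F(k, M) = 1/(6*(8 - M/3)**2 + k) = 1/(k + 6*(8 - M/3)**2))
1/(9427 + F(-37, 68)) = 1/(9427 + 3/(2*(-24 + 68)**2 + 3*(-37))) = 1/(9427 + 3/(2*44**2 - 111)) = 1/(9427 + 3/(2*1936 - 111)) = 1/(9427 + 3/(3872 - 111)) = 1/(9427 + 3/3761) = 1/(35454950/3761) = 3761/35454950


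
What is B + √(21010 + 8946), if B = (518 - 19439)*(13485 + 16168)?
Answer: -561064413 + 2*√7489 ≈ -5.6106e+8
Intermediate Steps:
B = -561064413 (B = -18921*29653 = -561064413)
B + √(21010 + 8946) = -561064413 + √(21010 + 8946) = -561064413 + √29956 = -561064413 + 2*√7489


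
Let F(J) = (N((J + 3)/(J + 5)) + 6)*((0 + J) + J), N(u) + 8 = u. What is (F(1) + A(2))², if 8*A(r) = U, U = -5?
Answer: 6241/576 ≈ 10.835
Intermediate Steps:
N(u) = -8 + u
A(r) = -5/8 (A(r) = (⅛)*(-5) = -5/8)
F(J) = 2*J*(-2 + (3 + J)/(5 + J)) (F(J) = ((-8 + (J + 3)/(J + 5)) + 6)*((0 + J) + J) = ((-8 + (3 + J)/(5 + J)) + 6)*(J + J) = ((-8 + (3 + J)/(5 + J)) + 6)*(2*J) = (-2 + (3 + J)/(5 + J))*(2*J) = 2*J*(-2 + (3 + J)/(5 + J)))
(F(1) + A(2))² = (2*1*(-7 - 1*1)/(5 + 1) - 5/8)² = (2*1*(-7 - 1)/6 - 5/8)² = (2*1*(⅙)*(-8) - 5/8)² = (-8/3 - 5/8)² = (-79/24)² = 6241/576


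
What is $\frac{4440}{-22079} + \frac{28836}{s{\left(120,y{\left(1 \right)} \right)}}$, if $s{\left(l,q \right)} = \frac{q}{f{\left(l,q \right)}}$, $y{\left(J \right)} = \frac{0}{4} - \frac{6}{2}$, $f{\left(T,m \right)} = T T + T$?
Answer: $- \frac{3081483017400}{22079} \approx -1.3957 \cdot 10^{8}$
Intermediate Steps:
$f{\left(T,m \right)} = T + T^{2}$ ($f{\left(T,m \right)} = T^{2} + T = T + T^{2}$)
$y{\left(J \right)} = -3$ ($y{\left(J \right)} = 0 \cdot \frac{1}{4} - 3 = 0 - 3 = -3$)
$s{\left(l,q \right)} = \frac{q}{l \left(1 + l\right)}$
$\frac{4440}{-22079} + \frac{28836}{s{\left(120,y{\left(1 \right)} \right)}} = \frac{4440}{-22079} + \frac{28836}{\left(-3\right) \frac{1}{120} \frac{1}{1 + 120}} = 4440 \left(- \frac{1}{22079}\right) + \frac{28836}{\left(-3\right) \frac{1}{120} \cdot \frac{1}{121}} = - \frac{4440}{22079} + \frac{28836}{\left(-3\right) \frac{1}{120} \cdot \frac{1}{121}} = - \frac{4440}{22079} + \frac{28836}{- \frac{1}{4840}} = - \frac{4440}{22079} + 28836 \left(-4840\right) = - \frac{4440}{22079} - 139566240 = - \frac{3081483017400}{22079}$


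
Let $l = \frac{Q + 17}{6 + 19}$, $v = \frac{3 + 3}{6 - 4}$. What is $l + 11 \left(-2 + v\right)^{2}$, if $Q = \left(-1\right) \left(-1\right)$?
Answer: $\frac{293}{25} \approx 11.72$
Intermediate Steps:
$Q = 1$
$v = 3$ ($v = \frac{6}{2} = 6 \cdot \frac{1}{2} = 3$)
$l = \frac{18}{25}$ ($l = \frac{1 + 17}{6 + 19} = \frac{18}{25} \approx 0.72$)
$l + 11 \left(-2 + v\right)^{2} = \frac{18}{25} + 11 \left(-2 + 3\right)^{2} = \frac{18}{25} + 11 \cdot 1^{2} = \frac{18}{25} + 11 \cdot 1 = \frac{18}{25} + 11 = \frac{293}{25}$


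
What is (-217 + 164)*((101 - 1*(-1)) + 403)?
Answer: -26765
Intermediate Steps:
(-217 + 164)*((101 - 1*(-1)) + 403) = -53*((101 + 1) + 403) = -53*(102 + 403) = -53*505 = -26765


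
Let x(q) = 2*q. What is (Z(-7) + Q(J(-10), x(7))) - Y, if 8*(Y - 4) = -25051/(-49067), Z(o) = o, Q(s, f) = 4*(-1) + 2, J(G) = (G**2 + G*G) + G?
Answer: -5128019/392536 ≈ -13.064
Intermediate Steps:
J(G) = G + 2*G**2 (J(G) = (G**2 + G**2) + G = 2*G**2 + G = G + 2*G**2)
Q(s, f) = -2 (Q(s, f) = -4 + 2 = -2)
Y = 1595195/392536 (Y = 4 + (-25051/(-49067))/8 = 4 + (-25051*(-1/49067))/8 = 4 + (1/8)*(25051/49067) = 4 + 25051/392536 = 1595195/392536 ≈ 4.0638)
(Z(-7) + Q(J(-10), x(7))) - Y = (-7 - 2) - 1*1595195/392536 = -9 - 1595195/392536 = -5128019/392536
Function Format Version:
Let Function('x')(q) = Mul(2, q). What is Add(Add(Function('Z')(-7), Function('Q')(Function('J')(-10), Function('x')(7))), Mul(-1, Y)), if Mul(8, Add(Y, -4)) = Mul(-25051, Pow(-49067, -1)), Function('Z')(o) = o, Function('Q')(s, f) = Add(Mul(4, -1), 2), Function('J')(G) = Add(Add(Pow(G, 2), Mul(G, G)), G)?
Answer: Rational(-5128019, 392536) ≈ -13.064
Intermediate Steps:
Function('J')(G) = Add(G, Mul(2, Pow(G, 2))) (Function('J')(G) = Add(Add(Pow(G, 2), Pow(G, 2)), G) = Add(Mul(2, Pow(G, 2)), G) = Add(G, Mul(2, Pow(G, 2))))
Function('Q')(s, f) = -2 (Function('Q')(s, f) = Add(-4, 2) = -2)
Y = Rational(1595195, 392536) (Y = Add(4, Mul(Rational(1, 8), Mul(-25051, Pow(-49067, -1)))) = Add(4, Mul(Rational(1, 8), Mul(-25051, Rational(-1, 49067)))) = Add(4, Mul(Rational(1, 8), Rational(25051, 49067))) = Add(4, Rational(25051, 392536)) = Rational(1595195, 392536) ≈ 4.0638)
Add(Add(Function('Z')(-7), Function('Q')(Function('J')(-10), Function('x')(7))), Mul(-1, Y)) = Add(Add(-7, -2), Mul(-1, Rational(1595195, 392536))) = Add(-9, Rational(-1595195, 392536)) = Rational(-5128019, 392536)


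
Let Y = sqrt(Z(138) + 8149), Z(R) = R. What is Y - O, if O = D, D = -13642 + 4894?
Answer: 8748 + sqrt(8287) ≈ 8839.0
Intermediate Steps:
D = -8748
O = -8748
Y = sqrt(8287) (Y = sqrt(138 + 8149) = sqrt(8287) ≈ 91.033)
Y - O = sqrt(8287) - 1*(-8748) = sqrt(8287) + 8748 = 8748 + sqrt(8287)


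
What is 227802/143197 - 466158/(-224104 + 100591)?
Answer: 31629645184/5895563687 ≈ 5.3650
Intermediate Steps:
227802/143197 - 466158/(-224104 + 100591) = 227802*(1/143197) - 466158/(-123513) = 227802/143197 - 466158*(-1/123513) = 227802/143197 + 155386/41171 = 31629645184/5895563687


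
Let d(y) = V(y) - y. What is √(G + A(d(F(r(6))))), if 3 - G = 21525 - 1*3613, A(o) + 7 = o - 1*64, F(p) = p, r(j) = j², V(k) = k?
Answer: 2*I*√4495 ≈ 134.09*I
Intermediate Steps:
d(y) = 0 (d(y) = y - y = 0)
A(o) = -71 + o (A(o) = -7 + (o - 1*64) = -7 + (o - 64) = -7 + (-64 + o) = -71 + o)
G = -17909 (G = 3 - (21525 - 1*3613) = 3 - (21525 - 3613) = 3 - 1*17912 = 3 - 17912 = -17909)
√(G + A(d(F(r(6))))) = √(-17909 + (-71 + 0)) = √(-17909 - 71) = √(-17980) = 2*I*√4495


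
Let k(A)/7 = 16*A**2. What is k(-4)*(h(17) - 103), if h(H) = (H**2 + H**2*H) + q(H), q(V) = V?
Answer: 9167872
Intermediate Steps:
h(H) = H + H**2 + H**3 (h(H) = (H**2 + H**2*H) + H = (H**2 + H**3) + H = H + H**2 + H**3)
k(A) = 112*A**2 (k(A) = 7*(16*A**2) = 112*A**2)
k(-4)*(h(17) - 103) = (112*(-4)**2)*(17*(1 + 17 + 17**2) - 103) = (112*16)*(17*(1 + 17 + 289) - 103) = 1792*(17*307 - 103) = 1792*(5219 - 103) = 1792*5116 = 9167872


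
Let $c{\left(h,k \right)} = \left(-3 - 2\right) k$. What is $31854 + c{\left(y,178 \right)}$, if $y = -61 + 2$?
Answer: $30964$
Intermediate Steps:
$y = -59$
$c{\left(h,k \right)} = - 5 k$
$31854 + c{\left(y,178 \right)} = 31854 - 890 = 30964$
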